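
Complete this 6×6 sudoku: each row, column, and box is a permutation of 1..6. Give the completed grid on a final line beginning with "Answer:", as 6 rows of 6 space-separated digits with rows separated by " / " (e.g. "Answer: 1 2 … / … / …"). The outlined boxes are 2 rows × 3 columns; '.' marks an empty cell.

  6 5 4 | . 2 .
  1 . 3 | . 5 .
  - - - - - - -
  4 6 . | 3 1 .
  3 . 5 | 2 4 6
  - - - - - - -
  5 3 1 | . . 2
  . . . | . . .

Step 1. [r5c4∈{4,6}] row 5 places 4 nowhere but r5c4, so r5c4=4.
Step 2. [r6c4∈{1,5,6}] col 4 places 5 nowhere but r6c4. So r6c4=5.
Step 3. [r6c3∈{2,6}] col 3 places 6 nowhere but r6c3, so r6c3=6.
Step 4. [r6c6∈{1,3}] 1 has one home in row 6: r6c6 ⇒ r6c6=1.
Step 5. [r6c2∈{2,4}] row 6 places 4 nowhere but r6c2, so r6c2=4.
Step 6. [r1c4∈{1}] r1c4 has the single candidate 1. So r1c4=1.
Step 7. [r3c3∈{2}] r3c3 is down to just 2 ⇒ r3c3=2.
Step 8. [r4c2∈{1}] only 1 remains possible at r4c2, so r4c2=1.
Step 9. [r5c5∈{6}] only 6 remains possible at r5c5, so r5c5=6.
Step 10. [r2c6∈{4}] nothing but 4 survives at r2c6, so r2c6=4.
Step 11. [r2c4∈{6}] r2c4's peers cover all but 6, so r2c4=6.
Step 12. [r6c1∈{2}] only 2 remains possible at r6c1 ⇒ r6c1=2.
Step 13. [r2c2∈{2}] nothing but 2 survives at r2c2 ⇒ r2c2=2.
Step 14. [r3c6∈{5}] only 5 remains possible at r3c6. So r3c6=5.
Step 15. [r1c6∈{3}] only 3 remains possible at r1c6. So r1c6=3.
Step 16. [r6c5∈{3}] r6c5 is down to just 3 ⇒ r6c5=3.

Answer: 6 5 4 1 2 3 / 1 2 3 6 5 4 / 4 6 2 3 1 5 / 3 1 5 2 4 6 / 5 3 1 4 6 2 / 2 4 6 5 3 1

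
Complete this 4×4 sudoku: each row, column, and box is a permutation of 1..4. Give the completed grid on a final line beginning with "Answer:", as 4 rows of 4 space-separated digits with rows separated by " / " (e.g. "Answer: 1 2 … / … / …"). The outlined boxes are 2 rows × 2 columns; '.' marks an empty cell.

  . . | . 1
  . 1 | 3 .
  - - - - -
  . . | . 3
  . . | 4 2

Step 1. [r2c1∈{2,4}] in row 2, 2 fits only at r2c1. So r2c1=2.
Step 2. [r4c2∈{3}] r4c2's peers cover all but 3, so r4c2=3.
Step 3. [r1c2∈{4}] r1c2 has the single candidate 4. So r1c2=4.
Step 4. [r3c1∈{1,4}] in row 3, 4 fits only at r3c1, so r3c1=4.
Step 5. [r3c3∈{1}] r3c3 is down to just 1 ⇒ r3c3=1.
Step 6. [r3c2∈{2}] r3c2's peers cover all but 2. So r3c2=2.
Step 7. [r4c1∈{1}] r4c1's peers cover all but 1, so r4c1=1.
Step 8. [r1c1∈{3}] nothing but 3 survives at r1c1. So r1c1=3.
Step 9. [r2c4∈{4}] r2c4 is down to just 4, so r2c4=4.
Step 10. [r1c3∈{2}] r1c3's peers cover all but 2, so r1c3=2.

Answer: 3 4 2 1 / 2 1 3 4 / 4 2 1 3 / 1 3 4 2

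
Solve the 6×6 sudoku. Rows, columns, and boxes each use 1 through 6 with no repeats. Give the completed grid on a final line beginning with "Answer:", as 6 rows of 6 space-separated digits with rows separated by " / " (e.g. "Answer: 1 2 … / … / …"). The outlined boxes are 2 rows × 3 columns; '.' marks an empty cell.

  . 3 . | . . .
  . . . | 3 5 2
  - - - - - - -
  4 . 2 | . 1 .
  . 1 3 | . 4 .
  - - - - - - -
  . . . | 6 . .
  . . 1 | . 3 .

Step 1. [r3c4∈{5}] r3c4's peers cover all but 5 ⇒ r3c4=5.
Step 2. [r1c1∈{1,2,5,6}] 2 has one home in row 1: r1c1, so r1c1=2.
Step 3. [r3c2∈{6}] r3c2 has the single candidate 6 ⇒ r3c2=6.
Step 4. [r2c2∈{4}] nothing but 4 survives at r2c2 ⇒ r2c2=4.
Step 5. [r5c6∈{1,4,5}] 1 has one home in row 5: r5c6. So r5c6=1.
Step 6. [r6c6∈{4,5}] across col 6, 5 lands solely at r6c6. So r6c6=5.
Step 7. [r5c2∈{2,5}] col 2 places 5 nowhere but r5c2 ⇒ r5c2=5.
Step 8. [r1c5∈{6}] r1c5 has the single candidate 6, so r1c5=6.
Step 9. [r6c4∈{2,4}] 4 has one home in row 6: r6c4. So r6c4=4.
Step 10. [r2c3∈{6}] nothing but 6 survives at r2c3 ⇒ r2c3=6.
Step 11. [r1c3∈{5}] nothing but 5 survives at r1c3. So r1c3=5.
Step 12. [r1c4∈{1}] r1c4's peers cover all but 1, so r1c4=1.
Step 13. [r6c1∈{6}] nothing but 6 survives at r6c1. So r6c1=6.
Step 14. [r4c4∈{2}] r4c4 is down to just 2, so r4c4=2.
Step 15. [r2c1∈{1}] nothing but 1 survives at r2c1, so r2c1=1.
Step 16. [r3c6∈{3}] r3c6's peers cover all but 3. So r3c6=3.
Step 17. [r6c2∈{2}] only 2 remains possible at r6c2 ⇒ r6c2=2.
Step 18. [r5c3∈{4}] r5c3's peers cover all but 4 ⇒ r5c3=4.
Step 19. [r4c6∈{6}] r4c6 is down to just 6. So r4c6=6.
Step 20. [r5c5∈{2}] nothing but 2 survives at r5c5 ⇒ r5c5=2.
Step 21. [r1c6∈{4}] nothing but 4 survives at r1c6, so r1c6=4.
Step 22. [r4c1∈{5}] r4c1 is down to just 5, so r4c1=5.
Step 23. [r5c1∈{3}] r5c1 is down to just 3. So r5c1=3.

Answer: 2 3 5 1 6 4 / 1 4 6 3 5 2 / 4 6 2 5 1 3 / 5 1 3 2 4 6 / 3 5 4 6 2 1 / 6 2 1 4 3 5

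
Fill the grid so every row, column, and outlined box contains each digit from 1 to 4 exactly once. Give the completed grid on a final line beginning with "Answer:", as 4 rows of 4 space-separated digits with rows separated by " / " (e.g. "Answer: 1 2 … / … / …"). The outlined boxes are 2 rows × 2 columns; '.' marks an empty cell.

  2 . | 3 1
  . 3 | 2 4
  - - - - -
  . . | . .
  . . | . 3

Step 1. [r4c2∈{1,2,4}] in row 4, 2 fits only at r4c2. So r4c2=2.
Step 2. [r3c2∈{1,4}] 1 has one home in col 2: r3c2. So r3c2=1.
Step 3. [r3c3∈{4}] only 4 remains possible at r3c3. So r3c3=4.
Step 4. [r4c1∈{4}] r4c1 is down to just 4 ⇒ r4c1=4.
Step 5. [r3c1∈{3}] nothing but 3 survives at r3c1, so r3c1=3.
Step 6. [r4c3∈{1}] r4c3 has the single candidate 1, so r4c3=1.
Step 7. [r2c1∈{1}] r2c1 is down to just 1, so r2c1=1.
Step 8. [r1c2∈{4}] only 4 remains possible at r1c2, so r1c2=4.
Step 9. [r3c4∈{2}] only 2 remains possible at r3c4. So r3c4=2.

Answer: 2 4 3 1 / 1 3 2 4 / 3 1 4 2 / 4 2 1 3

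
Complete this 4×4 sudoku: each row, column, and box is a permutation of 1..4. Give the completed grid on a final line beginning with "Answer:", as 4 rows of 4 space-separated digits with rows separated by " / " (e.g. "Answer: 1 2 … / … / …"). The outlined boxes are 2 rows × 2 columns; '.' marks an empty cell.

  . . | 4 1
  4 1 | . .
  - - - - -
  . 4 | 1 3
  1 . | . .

Step 1. [r4c3∈{2}] r4c3's peers cover all but 2, so r4c3=2.
Step 2. [r1c2∈{2,3}] in col 2, 2 fits only at r1c2. So r1c2=2.
Step 3. [r2c3∈{3}] r2c3's peers cover all but 3 ⇒ r2c3=3.
Step 4. [r3c1∈{2}] r3c1's peers cover all but 2. So r3c1=2.
Step 5. [r4c2∈{3}] nothing but 3 survives at r4c2 ⇒ r4c2=3.
Step 6. [r1c1∈{3}] only 3 remains possible at r1c1, so r1c1=3.
Step 7. [r2c4∈{2}] only 2 remains possible at r2c4, so r2c4=2.
Step 8. [r4c4∈{4}] r4c4 has the single candidate 4, so r4c4=4.

Answer: 3 2 4 1 / 4 1 3 2 / 2 4 1 3 / 1 3 2 4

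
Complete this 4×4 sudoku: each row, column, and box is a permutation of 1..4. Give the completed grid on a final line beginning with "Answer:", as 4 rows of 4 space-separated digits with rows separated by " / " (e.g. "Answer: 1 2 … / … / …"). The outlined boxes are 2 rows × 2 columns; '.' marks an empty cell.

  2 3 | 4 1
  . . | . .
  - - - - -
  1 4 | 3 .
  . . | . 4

Step 1. [r2c3∈{2}] r2c3's peers cover all but 2. So r2c3=2.
Step 2. [r4c3∈{1}] r4c3 has the single candidate 1. So r4c3=1.
Step 3. [r4c1∈{3}] r4c1 has the single candidate 3, so r4c1=3.
Step 4. [r3c4∈{2}] r3c4 has the single candidate 2 ⇒ r3c4=2.
Step 5. [r2c4∈{3}] r2c4's peers cover all but 3. So r2c4=3.
Step 6. [r4c2∈{2}] r4c2 has the single candidate 2, so r4c2=2.
Step 7. [r2c2∈{1}] r2c2 has the single candidate 1, so r2c2=1.
Step 8. [r2c1∈{4}] r2c1's peers cover all but 4, so r2c1=4.

Answer: 2 3 4 1 / 4 1 2 3 / 1 4 3 2 / 3 2 1 4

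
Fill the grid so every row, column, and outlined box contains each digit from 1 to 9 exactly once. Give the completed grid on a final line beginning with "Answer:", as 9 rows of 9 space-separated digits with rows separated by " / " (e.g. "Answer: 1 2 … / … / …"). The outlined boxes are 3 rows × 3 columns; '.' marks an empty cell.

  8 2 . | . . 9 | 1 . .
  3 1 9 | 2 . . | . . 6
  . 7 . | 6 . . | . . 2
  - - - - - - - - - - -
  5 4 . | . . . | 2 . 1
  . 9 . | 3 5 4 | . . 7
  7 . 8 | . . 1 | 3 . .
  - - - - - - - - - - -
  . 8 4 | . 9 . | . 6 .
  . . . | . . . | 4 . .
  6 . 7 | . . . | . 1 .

Step 1. [r8c8∈{2,3,5,7,8,9}] col 8 places 2 nowhere but r8c8. So r8c8=2.
Step 2. [r3c3∈{5}] r3c3 is down to just 5. So r3c3=5.
Step 3. [r7c7∈{5,7}] 7 has one home in box 9: r7c7. So r7c7=7.
Step 4. [r5c8∈{8}] nothing but 8 survives at r5c8. So r5c8=8.
Step 5. [r3c5∈{1,3,4,8}] 1 has one home in row 3: r3c5 ⇒ r3c5=1.
Step 6. [r4c8∈{9}] only 9 remains possible at r4c8. So r4c8=9.
Step 7. [r6c2∈{6}] r6c2 is down to just 6. So r6c2=6.
Step 8. [r7c1∈{1,2}] 2 has one home in box 7: r7c1, so r7c1=2.
Step 9. [r9c6∈{2,3,5,8}] col 6 places 2 nowhere but r9c6, so r9c6=2.
Step 10. [r7c4∈{1,5}] across row 7, 1 lands solely at r7c4. So r7c4=1.
Step 11. [r5c1∈{1}] r5c1 is down to just 1 ⇒ r5c1=1.
Step 12. [r3c7∈{8,9}] across row 3, 9 lands solely at r3c7 ⇒ r3c7=9.
Step 13. [r3c6∈{3,8}] in row 3, 8 fits only at r3c6. So r3c6=8.
Step 14. [r1c5∈{3,4,7}] in box 2, 3 fits only at r1c5 ⇒ r1c5=3.
Step 15. [r9c9∈{3,5,8,9}] across row 9, 9 lands solely at r9c9. So r9c9=9.
Step 16. [r8c9∈{3,5,8}] in col 9, 8 fits only at r8c9, so r8c9=8.
Step 17. [r9c7∈{5}] nothing but 5 survives at r9c7 ⇒ r9c7=5.
Step 18. [r7c6∈{3,5}] r7c6 is the only open cell in row 7 admitting 5 ⇒ r7c6=5.
Step 19. [r2c8∈{4,5,7}] row 2 places 5 nowhere but r2c8. So r2c8=5.
Step 20. [r8c4∈{7}] r8c4 is down to just 7 ⇒ r8c4=7.
Step 21. [r1c9∈{4}] only 4 remains possible at r1c9, so r1c9=4.
Step 22. [r8c6∈{3,6}] in col 6, 3 fits only at r8c6, so r8c6=3.
Step 23. [r4c4∈{8}] nothing but 8 survives at r4c4. So r4c4=8.
Step 24. [r4c6∈{6,7}] r4c6 is the only open cell in col 6 admitting 6. So r4c6=6.
Step 25. [r2c5∈{4,7}] row 2 places 4 nowhere but r2c5. So r2c5=4.
Step 26. [r2c6∈{7}] r2c6 has the single candidate 7. So r2c6=7.
Step 27. [r6c4∈{9}] r6c4's peers cover all but 9, so r6c4=9.
Step 28. [r4c5∈{7}] r4c5 is down to just 7. So r4c5=7.
Step 29. [r9c4∈{4}] r9c4's peers cover all but 4. So r9c4=4.
Step 30. [r9c2∈{3}] nothing but 3 survives at r9c2 ⇒ r9c2=3.
Step 31. [r1c8∈{7}] r1c8 is down to just 7 ⇒ r1c8=7.
Step 32. [r4c3∈{3}] r4c3 has the single candidate 3. So r4c3=3.
Step 33. [r8c1∈{9}] only 9 remains possible at r8c1. So r8c1=9.
Step 34. [r7c9∈{3}] r7c9 has the single candidate 3, so r7c9=3.
Step 35. [r8c3∈{1}] only 1 remains possible at r8c3, so r8c3=1.
Step 36. [r6c5∈{2}] only 2 remains possible at r6c5 ⇒ r6c5=2.
Step 37. [r5c3∈{2}] nothing but 2 survives at r5c3, so r5c3=2.
Step 38. [r2c7∈{8}] nothing but 8 survives at r2c7 ⇒ r2c7=8.
Step 39. [r5c7∈{6}] r5c7 has the single candidate 6, so r5c7=6.
Step 40. [r6c9∈{5}] only 5 remains possible at r6c9 ⇒ r6c9=5.
Step 41. [r8c5∈{6}] nothing but 6 survives at r8c5. So r8c5=6.
Step 42. [r9c5∈{8}] r9c5 has the single candidate 8. So r9c5=8.
Step 43. [r1c4∈{5}] r1c4's peers cover all but 5, so r1c4=5.
Step 44. [r1c3∈{6}] r1c3 is down to just 6, so r1c3=6.
Step 45. [r3c1∈{4}] r3c1 has the single candidate 4 ⇒ r3c1=4.
Step 46. [r6c8∈{4}] r6c8 is down to just 4. So r6c8=4.
Step 47. [r8c2∈{5}] r8c2 is down to just 5, so r8c2=5.
Step 48. [r3c8∈{3}] r3c8 has the single candidate 3 ⇒ r3c8=3.

Answer: 8 2 6 5 3 9 1 7 4 / 3 1 9 2 4 7 8 5 6 / 4 7 5 6 1 8 9 3 2 / 5 4 3 8 7 6 2 9 1 / 1 9 2 3 5 4 6 8 7 / 7 6 8 9 2 1 3 4 5 / 2 8 4 1 9 5 7 6 3 / 9 5 1 7 6 3 4 2 8 / 6 3 7 4 8 2 5 1 9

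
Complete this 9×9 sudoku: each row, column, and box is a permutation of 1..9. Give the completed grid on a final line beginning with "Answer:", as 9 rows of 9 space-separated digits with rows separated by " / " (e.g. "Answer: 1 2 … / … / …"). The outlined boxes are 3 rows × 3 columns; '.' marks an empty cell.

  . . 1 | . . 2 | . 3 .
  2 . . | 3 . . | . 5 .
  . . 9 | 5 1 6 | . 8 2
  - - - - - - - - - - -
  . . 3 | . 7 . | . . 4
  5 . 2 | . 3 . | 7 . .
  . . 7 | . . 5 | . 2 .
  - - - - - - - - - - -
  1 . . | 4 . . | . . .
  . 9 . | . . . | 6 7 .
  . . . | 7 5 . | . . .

Step 1. [r7c8∈{9}] only 9 remains possible at r7c8 ⇒ r7c8=9.
Step 2. [r7c2∈{2,3,5,6,7,8}] 7 has one home in row 7: r7c2 ⇒ r7c2=7.
Step 3. [r9c6∈{1,3,8,9}] in row 9, 9 fits only at r9c6. So r9c6=9.
Step 4. [r9c8∈{1,4}] 4 has one home in col 8: r9c8 ⇒ r9c8=4.
Step 5. [r4c4∈{1,2,6,8,9}] in row 4, 2 fits only at r4c4. So r4c4=2.
Step 6. [r3c7∈{4}] only 4 remains possible at r3c7 ⇒ r3c7=4.
Step 7. [r1c7∈{9}] r1c7's peers cover all but 9 ⇒ r1c7=9.
Step 8. [r1c4∈{8}] r1c4's peers cover all but 8, so r1c4=8.
Step 9. [r1c5∈{4}] r1c5 is down to just 4. So r1c5=4.
Step 10. [r2c7∈{1}] r2c7's peers cover all but 1. So r2c7=1.
Step 11. [r9c9∈{1,3,8}] row 9 places 1 nowhere but r9c9. So r9c9=1.
Step 12. [r9c2∈{2,3,6,8}] 2 has one home in col 2: r9c2, so r9c2=2.
Step 13. [r7c5∈{2,6,8}] in box 8, 6 fits only at r7c5. So r7c5=6.
Step 14. [r4c1∈{6,8,9}] across row 4, 9 lands solely at r4c1 ⇒ r4c1=9.
Step 15. [r5c6∈{1,4,8}] 4 has one home in col 6: r5c6, so r5c6=4.
Step 16. [r7c7∈{2,3,5,8}] row 7 places 2 nowhere but r7c7 ⇒ r7c7=2.
Step 17. [r8c4∈{1}] r8c4 is down to just 1 ⇒ r8c4=1.
Step 18. [r6c2∈{1,4,6,8}] 1 has one home in row 6: r6c2, so r6c2=1.
Step 19. [r6c1∈{4,6,8}] r6c1 is the only open cell in row 6 admitting 4, so r6c1=4.
Step 20. [r8c3∈{4,5,8}] r8c3 is the only open cell in row 8 admitting 4. So r8c3=4.
Step 21. [r8c9∈{3,5,8}] r8c9 is the only open cell in row 8 admitting 5 ⇒ r8c9=5.
Step 22. [r3c1∈{3,7}] 7 has one home in row 3: r3c1 ⇒ r3c1=7.
Step 23. [r1c1∈{6}] nothing but 6 survives at r1c1, so r1c1=6.
Step 24. [r2c3∈{8}] nothing but 8 survives at r2c3. So r2c3=8.
Step 25. [r2c9∈{6,7}] 6 has one home in row 2: r2c9. So r2c9=6.
Step 26. [r4c6∈{1,8}] across col 6, 1 lands solely at r4c6 ⇒ r4c6=1.
Step 27. [r6c5∈{8,9}] 8 has one home in box 5: r6c5 ⇒ r6c5=8.
Step 28. [r4c8∈{6}] nothing but 6 survives at r4c8. So r4c8=6.
Step 29. [r6c4∈{6,9}] r6c4 is the only open cell in row 6 admitting 6, so r6c4=6.
Step 30. [r4c2∈{8}] r4c2 is down to just 8. So r4c2=8.
Step 31. [r9c7∈{3,8}] 8 has one home in col 7: r9c7 ⇒ r9c7=8.
Step 32. [r7c6∈{3,8}] in row 7, 8 fits only at r7c6, so r7c6=8.
Step 33. [r6c9∈{3,9}] in row 6, 9 fits only at r6c9 ⇒ r6c9=9.
Step 34. [r8c1∈{3,8}] across row 8, 8 lands solely at r8c1. So r8c1=8.
Step 35. [r8c5∈{2}] only 2 remains possible at r8c5 ⇒ r8c5=2.
Step 36. [r7c9∈{3}] nothing but 3 survives at r7c9 ⇒ r7c9=3.
Step 37. [r5c8∈{1}] r5c8 has the single candidate 1 ⇒ r5c8=1.
Step 38. [r1c2∈{5}] nothing but 5 survives at r1c2 ⇒ r1c2=5.
Step 39. [r4c7∈{5}] only 5 remains possible at r4c7. So r4c7=5.
Step 40. [r8c6∈{3}] r8c6 has the single candidate 3, so r8c6=3.
Step 41. [r3c2∈{3}] r3c2's peers cover all but 3 ⇒ r3c2=3.
Step 42. [r5c4∈{9}] nothing but 9 survives at r5c4 ⇒ r5c4=9.
Step 43. [r1c9∈{7}] r1c9 has the single candidate 7, so r1c9=7.
Step 44. [r9c3∈{6}] nothing but 6 survives at r9c3. So r9c3=6.
Step 45. [r5c9∈{8}] r5c9's peers cover all but 8, so r5c9=8.
Step 46. [r6c7∈{3}] r6c7 has the single candidate 3. So r6c7=3.
Step 47. [r5c2∈{6}] r5c2 has the single candidate 6 ⇒ r5c2=6.
Step 48. [r2c6∈{7}] only 7 remains possible at r2c6 ⇒ r2c6=7.
Step 49. [r2c5∈{9}] r2c5 is down to just 9. So r2c5=9.
Step 50. [r7c3∈{5}] r7c3 has the single candidate 5, so r7c3=5.
Step 51. [r9c1∈{3}] only 3 remains possible at r9c1 ⇒ r9c1=3.
Step 52. [r2c2∈{4}] r2c2's peers cover all but 4, so r2c2=4.

Answer: 6 5 1 8 4 2 9 3 7 / 2 4 8 3 9 7 1 5 6 / 7 3 9 5 1 6 4 8 2 / 9 8 3 2 7 1 5 6 4 / 5 6 2 9 3 4 7 1 8 / 4 1 7 6 8 5 3 2 9 / 1 7 5 4 6 8 2 9 3 / 8 9 4 1 2 3 6 7 5 / 3 2 6 7 5 9 8 4 1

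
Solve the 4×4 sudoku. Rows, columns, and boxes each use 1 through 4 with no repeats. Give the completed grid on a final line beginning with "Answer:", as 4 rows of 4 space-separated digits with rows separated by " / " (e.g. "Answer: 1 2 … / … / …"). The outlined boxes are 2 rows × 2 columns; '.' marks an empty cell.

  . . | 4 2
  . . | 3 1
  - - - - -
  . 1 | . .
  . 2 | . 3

Step 1. [r4c1∈{4}] r4c1 has the single candidate 4. So r4c1=4.
Step 2. [r1c1∈{1,3}] row 1 places 1 nowhere but r1c1, so r1c1=1.
Step 3. [r3c4∈{4}] r3c4's peers cover all but 4. So r3c4=4.
Step 4. [r4c3∈{1}] nothing but 1 survives at r4c3. So r4c3=1.
Step 5. [r2c1∈{2}] r2c1's peers cover all but 2, so r2c1=2.
Step 6. [r3c1∈{3}] r3c1 has the single candidate 3 ⇒ r3c1=3.
Step 7. [r3c3∈{2}] r3c3's peers cover all but 2, so r3c3=2.
Step 8. [r2c2∈{4}] r2c2 is down to just 4. So r2c2=4.
Step 9. [r1c2∈{3}] r1c2 is down to just 3. So r1c2=3.

Answer: 1 3 4 2 / 2 4 3 1 / 3 1 2 4 / 4 2 1 3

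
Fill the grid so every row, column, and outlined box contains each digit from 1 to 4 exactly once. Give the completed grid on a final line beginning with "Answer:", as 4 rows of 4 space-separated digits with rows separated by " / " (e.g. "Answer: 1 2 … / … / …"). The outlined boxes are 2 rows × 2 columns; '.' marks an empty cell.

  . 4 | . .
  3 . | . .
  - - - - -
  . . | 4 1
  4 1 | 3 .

Step 1. [r2c2∈{2}] r2c2's peers cover all but 2. So r2c2=2.
Step 2. [r1c3∈{1,2}] r1c3 is the only open cell in col 3 admitting 2. So r1c3=2.
Step 3. [r1c1∈{1}] r1c1's peers cover all but 1 ⇒ r1c1=1.
Step 4. [r1c4∈{3}] r1c4 has the single candidate 3. So r1c4=3.
Step 5. [r3c1∈{2}] r3c1 is down to just 2. So r3c1=2.
Step 6. [r4c4∈{2}] only 2 remains possible at r4c4, so r4c4=2.
Step 7. [r2c3∈{1}] r2c3 is down to just 1 ⇒ r2c3=1.
Step 8. [r2c4∈{4}] r2c4's peers cover all but 4 ⇒ r2c4=4.
Step 9. [r3c2∈{3}] only 3 remains possible at r3c2, so r3c2=3.

Answer: 1 4 2 3 / 3 2 1 4 / 2 3 4 1 / 4 1 3 2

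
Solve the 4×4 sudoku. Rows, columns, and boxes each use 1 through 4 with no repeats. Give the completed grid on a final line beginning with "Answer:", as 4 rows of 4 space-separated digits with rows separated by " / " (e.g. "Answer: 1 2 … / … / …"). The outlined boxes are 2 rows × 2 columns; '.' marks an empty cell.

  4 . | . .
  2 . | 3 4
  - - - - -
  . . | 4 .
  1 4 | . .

Step 1. [r4c3∈{2}] r4c3 is down to just 2. So r4c3=2.
Step 2. [r3c4∈{1,3}] across row 3, 1 lands solely at r3c4 ⇒ r3c4=1.
Step 3. [r1c2∈{1,3}] in row 1, 3 fits only at r1c2. So r1c2=3.
Step 4. [r2c2∈{1}] nothing but 1 survives at r2c2. So r2c2=1.
Step 5. [r1c4∈{2}] r1c4 has the single candidate 2. So r1c4=2.
Step 6. [r3c1∈{3}] r3c1 has the single candidate 3. So r3c1=3.
Step 7. [r3c2∈{2}] only 2 remains possible at r3c2. So r3c2=2.
Step 8. [r1c3∈{1}] r1c3 has the single candidate 1. So r1c3=1.
Step 9. [r4c4∈{3}] r4c4 is down to just 3, so r4c4=3.

Answer: 4 3 1 2 / 2 1 3 4 / 3 2 4 1 / 1 4 2 3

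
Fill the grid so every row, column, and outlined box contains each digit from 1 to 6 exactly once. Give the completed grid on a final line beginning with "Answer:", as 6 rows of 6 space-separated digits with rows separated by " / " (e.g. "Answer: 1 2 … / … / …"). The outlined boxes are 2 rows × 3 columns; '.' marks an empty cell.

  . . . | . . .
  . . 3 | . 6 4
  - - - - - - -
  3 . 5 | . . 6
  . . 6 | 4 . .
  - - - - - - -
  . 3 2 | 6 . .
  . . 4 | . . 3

Step 1. [r1c3∈{1}] r1c3's peers cover all but 1. So r1c3=1.
Step 2. [r2c4∈{1,2,5}] in row 2, 1 fits only at r2c4, so r2c4=1.
Step 3. [r3c4∈{2}] r3c4's peers cover all but 2. So r3c4=2.
Step 4. [r6c4∈{5}] nothing but 5 survives at r6c4 ⇒ r6c4=5.
Step 5. [r3c5∈{1}] r3c5 is down to just 1. So r3c5=1.
Step 6. [r1c6∈{2,5}] 2 has one home in col 6: r1c6, so r1c6=2.
Step 7. [r1c5∈{3,5}] 5 has one home in box 2: r1c5, so r1c5=5.
Step 8. [r5c1∈{1,5}] across row 5, 5 lands solely at r5c1 ⇒ r5c1=5.
Step 9. [r1c1∈{4,6}] col 1 places 4 nowhere but r1c1, so r1c1=4.
Step 10. [r6c1∈{1,6}] in col 1, 6 fits only at r6c1, so r6c1=6.
Step 11. [r4c1∈{1,2}] col 1 places 1 nowhere but r4c1, so r4c1=1.
Step 12. [r4c2∈{2}] r4c2 is down to just 2 ⇒ r4c2=2.
Step 13. [r4c6∈{5}] only 5 remains possible at r4c6. So r4c6=5.
Step 14. [r2c2∈{5}] r2c2 has the single candidate 5. So r2c2=5.
Step 15. [r5c6∈{1}] only 1 remains possible at r5c6 ⇒ r5c6=1.
Step 16. [r3c2∈{4}] r3c2 is down to just 4 ⇒ r3c2=4.
Step 17. [r5c5∈{4}] r5c5's peers cover all but 4. So r5c5=4.
Step 18. [r1c2∈{6}] only 6 remains possible at r1c2, so r1c2=6.
Step 19. [r2c1∈{2}] only 2 remains possible at r2c1. So r2c1=2.
Step 20. [r6c5∈{2}] r6c5's peers cover all but 2, so r6c5=2.
Step 21. [r4c5∈{3}] r4c5 has the single candidate 3. So r4c5=3.
Step 22. [r6c2∈{1}] nothing but 1 survives at r6c2 ⇒ r6c2=1.
Step 23. [r1c4∈{3}] r1c4 has the single candidate 3, so r1c4=3.

Answer: 4 6 1 3 5 2 / 2 5 3 1 6 4 / 3 4 5 2 1 6 / 1 2 6 4 3 5 / 5 3 2 6 4 1 / 6 1 4 5 2 3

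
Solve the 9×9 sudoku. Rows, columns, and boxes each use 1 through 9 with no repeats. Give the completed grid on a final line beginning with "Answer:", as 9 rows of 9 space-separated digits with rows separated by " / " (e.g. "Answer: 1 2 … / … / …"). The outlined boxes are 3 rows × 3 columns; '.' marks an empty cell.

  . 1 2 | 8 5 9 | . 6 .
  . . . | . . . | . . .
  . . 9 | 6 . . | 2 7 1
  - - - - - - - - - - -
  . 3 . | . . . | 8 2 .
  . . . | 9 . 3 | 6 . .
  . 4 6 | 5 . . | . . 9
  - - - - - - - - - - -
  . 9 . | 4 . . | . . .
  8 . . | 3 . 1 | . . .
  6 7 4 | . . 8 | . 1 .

Step 1. [r8c3∈{5}] r8c3 is down to just 5, so r8c3=5.
Step 2. [r1c1∈{3,4,7}] row 1 places 7 nowhere but r1c1, so r1c1=7.
Step 3. [r9c4∈{2}] nothing but 2 survives at r9c4, so r9c4=2.
Step 4. [r7c6∈{5,6,7}] col 6 places 5 nowhere but r7c6 ⇒ r7c6=5.
Step 5. [r3c6∈{4}] nothing but 4 survives at r3c6 ⇒ r3c6=4.
Step 6. [r2c1∈{3,4,5}] 4 has one home in col 1: r2c1 ⇒ r2c1=4.
Step 7. [r6c7∈{1,3,7}] 1 has one home in col 7: r6c7. So r6c7=1.
Step 8. [r6c1∈{2}] only 2 remains possible at r6c1, so r6c1=2.
Step 9. [r6c6∈{7}] r6c6 is down to just 7 ⇒ r6c6=7.
Step 10. [r4c4∈{1}] r4c4 has the single candidate 1. So r4c4=1.
Step 11. [r7c9∈{2,3,6,7,8}] 2 has one home in row 7: r7c9. So r7c9=2.
Step 12. [r2c9∈{3,5,8}] 8 has one home in col 9: r2c9, so r2c9=8.
Step 13. [r2c3∈{3}] nothing but 3 survives at r2c3 ⇒ r2c3=3.
Step 14. [r3c1∈{5}] r3c1's peers cover all but 5 ⇒ r3c1=5.
Step 15. [r4c9∈{4,5,7}] in row 4, 5 fits only at r4c9. So r4c9=5.
Step 16. [r9c9∈{3}] r9c9 is down to just 3 ⇒ r9c9=3.
Step 17. [r5c3∈{1,7,8}] col 3 places 8 nowhere but r5c3, so r5c3=8.
Step 18. [r8c9∈{4,6,7}] 6 has one home in col 9: r8c9. So r8c9=6.
Step 19. [r5c8∈{4}] only 4 remains possible at r5c8. So r5c8=4.
Step 20. [r8c8∈{9}] only 9 remains possible at r8c8. So r8c8=9.
Step 21. [r8c5∈{7}] nothing but 7 survives at r8c5, so r8c5=7.
Step 22. [r9c7∈{5}] nothing but 5 survives at r9c7. So r9c7=5.
Step 23. [r5c1∈{1}] r5c1's peers cover all but 1. So r5c1=1.
Step 24. [r4c5∈{4,6}] 4 has one home in row 4: r4c5. So r4c5=4.
Step 25. [r1c7∈{3,4}] 3 has one home in row 1: r1c7 ⇒ r1c7=3.
Step 26. [r5c5∈{2}] only 2 remains possible at r5c5. So r5c5=2.
Step 27. [r2c6∈{2}] r2c6 is down to just 2. So r2c6=2.
Step 28. [r4c3∈{7}] r4c3 has the single candidate 7. So r4c3=7.
Step 29. [r5c2∈{5}] r5c2's peers cover all but 5 ⇒ r5c2=5.
Step 30. [r4c1∈{9}] r4c1's peers cover all but 9, so r4c1=9.
Step 31. [r6c5∈{8}] r6c5 is down to just 8, so r6c5=8.
Step 32. [r4c6∈{6}] only 6 remains possible at r4c6. So r4c6=6.
Step 33. [r2c4∈{7}] r2c4's peers cover all but 7. So r2c4=7.
Step 34. [r3c2∈{8}] r3c2 is down to just 8 ⇒ r3c2=8.
Step 35. [r1c9∈{4}] only 4 remains possible at r1c9. So r1c9=4.
Step 36. [r6c8∈{3}] r6c8 has the single candidate 3. So r6c8=3.
Step 37. [r7c5∈{6}] r7c5 is down to just 6, so r7c5=6.
Step 38. [r5c9∈{7}] only 7 remains possible at r5c9 ⇒ r5c9=7.
Step 39. [r7c8∈{8}] r7c8 is down to just 8. So r7c8=8.
Step 40. [r7c7∈{7}] r7c7 has the single candidate 7, so r7c7=7.
Step 41. [r9c5∈{9}] nothing but 9 survives at r9c5, so r9c5=9.
Step 42. [r7c3∈{1}] r7c3's peers cover all but 1 ⇒ r7c3=1.
Step 43. [r7c1∈{3}] r7c1 is down to just 3, so r7c1=3.
Step 44. [r8c2∈{2}] nothing but 2 survives at r8c2. So r8c2=2.
Step 45. [r8c7∈{4}] nothing but 4 survives at r8c7 ⇒ r8c7=4.
Step 46. [r2c5∈{1}] only 1 remains possible at r2c5 ⇒ r2c5=1.
Step 47. [r2c8∈{5}] r2c8 has the single candidate 5. So r2c8=5.
Step 48. [r2c2∈{6}] only 6 remains possible at r2c2. So r2c2=6.
Step 49. [r3c5∈{3}] r3c5 has the single candidate 3 ⇒ r3c5=3.
Step 50. [r2c7∈{9}] nothing but 9 survives at r2c7. So r2c7=9.

Answer: 7 1 2 8 5 9 3 6 4 / 4 6 3 7 1 2 9 5 8 / 5 8 9 6 3 4 2 7 1 / 9 3 7 1 4 6 8 2 5 / 1 5 8 9 2 3 6 4 7 / 2 4 6 5 8 7 1 3 9 / 3 9 1 4 6 5 7 8 2 / 8 2 5 3 7 1 4 9 6 / 6 7 4 2 9 8 5 1 3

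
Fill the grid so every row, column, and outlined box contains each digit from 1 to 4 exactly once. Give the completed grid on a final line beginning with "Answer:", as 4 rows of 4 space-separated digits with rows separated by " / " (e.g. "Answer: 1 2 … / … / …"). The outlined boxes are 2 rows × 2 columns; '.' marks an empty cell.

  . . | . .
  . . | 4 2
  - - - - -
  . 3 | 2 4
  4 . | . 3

Step 1. [r2c2∈{1}] r2c2 has the single candidate 1, so r2c2=1.
Step 2. [r1c1∈{2,3}] r1c1 is the only open cell in col 1 admitting 2 ⇒ r1c1=2.
Step 3. [r4c3∈{1}] only 1 remains possible at r4c3. So r4c3=1.
Step 4. [r3c1∈{1}] r3c1's peers cover all but 1. So r3c1=1.
Step 5. [r1c2∈{4}] r1c2's peers cover all but 4, so r1c2=4.
Step 6. [r1c4∈{1}] r1c4's peers cover all but 1. So r1c4=1.
Step 7. [r1c3∈{3}] r1c3 is down to just 3, so r1c3=3.
Step 8. [r2c1∈{3}] r2c1 has the single candidate 3 ⇒ r2c1=3.
Step 9. [r4c2∈{2}] only 2 remains possible at r4c2, so r4c2=2.

Answer: 2 4 3 1 / 3 1 4 2 / 1 3 2 4 / 4 2 1 3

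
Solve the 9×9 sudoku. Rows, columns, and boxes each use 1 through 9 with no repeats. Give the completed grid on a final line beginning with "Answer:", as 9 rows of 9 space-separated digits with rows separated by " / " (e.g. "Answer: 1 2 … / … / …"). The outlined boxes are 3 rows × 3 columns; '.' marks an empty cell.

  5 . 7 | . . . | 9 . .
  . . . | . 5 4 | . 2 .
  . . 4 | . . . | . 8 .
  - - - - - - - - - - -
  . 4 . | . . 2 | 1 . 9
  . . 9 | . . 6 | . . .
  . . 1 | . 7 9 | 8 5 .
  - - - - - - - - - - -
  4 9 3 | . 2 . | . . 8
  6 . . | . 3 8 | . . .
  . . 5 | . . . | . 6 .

Step 1. [r6c9∈{2,3,4,6}] 6 has one home in box 6: r6c9. So r6c9=6.
Step 2. [r4c5∈{8}] only 8 remains possible at r4c5. So r4c5=8.
Step 3. [r7c4∈{1,5,6,7}] row 7 places 6 nowhere but r7c4. So r7c4=6.
Step 4. [r8c3∈{2}] r8c3 is down to just 2. So r8c3=2.
Step 5. [r2c3∈{6,8}] col 3 places 8 nowhere but r2c3. So r2c3=8.
Step 6. [r6c4∈{3,4}] r6c4 is the only open cell in row 6 admitting 4. So r6c4=4.
Step 7. [r5c2∈{2,3,5,7,8}] 5 has one home in col 2: r5c2 ⇒ r5c2=5.
Step 8. [r5c1∈{2,3,7,8}] 8 has one home in row 5: r5c1 ⇒ r5c1=8.
Step 9. [r5c5∈{1}] r5c5 is down to just 1, so r5c5=1.
Step 10. [r5c4∈{3}] nothing but 3 survives at r5c4 ⇒ r5c4=3.
Step 11. [r8c8∈{1,4,7,9}] r8c8 is the only open cell in col 8 admitting 9 ⇒ r8c8=9.
Step 12. [r7c6∈{1,5,7}] across col 6, 5 lands solely at r7c6, so r7c6=5.
Step 13. [r7c7∈{7}] r7c7's peers cover all but 7 ⇒ r7c7=7.
Step 14. [r4c1∈{3,7}] 7 has one home in box 4: r4c1, so r4c1=7.
Step 15. [r9c1∈{1}] r9c1's peers cover all but 1, so r9c1=1.
Step 16. [r8c4∈{1,7}] 1 has one home in box 8: r8c4. So r8c4=1.
Step 17. [r9c5∈{4,9}] in col 5, 4 fits only at r9c5, so r9c5=4.
Step 18. [r3c5∈{6,9}] col 5 places 9 nowhere but r3c5. So r3c5=9.
Step 19. [r2c4∈{7}] r2c4 has the single candidate 7, so r2c4=7.
Step 20. [r3c9∈{1,3,5,7}] r3c9 is the only open cell in row 3 admitting 7 ⇒ r3c9=7.
Step 21. [r3c4∈{2}] r3c4 has the single candidate 2, so r3c4=2.
Step 22. [r3c1∈{3}] r3c1 has the single candidate 3 ⇒ r3c1=3.
Step 23. [r1c2∈{1,2,6}] r1c2 is the only open cell in row 1 admitting 2, so r1c2=2.
Step 24. [r1c6∈{1,3}] r1c6 is the only open cell in col 6 admitting 3, so r1c6=3.
Step 25. [r8c9∈{4,5}] col 9 places 5 nowhere but r8c9. So r8c9=5.
Step 26. [r7c8∈{1}] r7c8's peers cover all but 1 ⇒ r7c8=1.
Step 27. [r1c9∈{1,4}] 1 has one home in row 1: r1c9 ⇒ r1c9=1.
Step 28. [r5c9∈{2,4}] in col 9, 4 fits only at r5c9. So r5c9=4.
Step 29. [r2c2∈{1,6}] 1 has one home in row 2: r2c2. So r2c2=1.
Step 30. [r9c9∈{2,3}] across col 9, 2 lands solely at r9c9, so r9c9=2.
Step 31. [r2c7∈{3,6}] r2c7 is the only open cell in row 2 admitting 6 ⇒ r2c7=6.
Step 32. [r9c6∈{7}] only 7 remains possible at r9c6. So r9c6=7.
Step 33. [r9c2∈{8}] r9c2 has the single candidate 8. So r9c2=8.
Step 34. [r3c2∈{6}] nothing but 6 survives at r3c2. So r3c2=6.
Step 35. [r2c1∈{9}] r2c1 has the single candidate 9 ⇒ r2c1=9.
Step 36. [r3c7∈{5}] nothing but 5 survives at r3c7, so r3c7=5.
Step 37. [r8c7∈{4}] nothing but 4 survives at r8c7 ⇒ r8c7=4.
Step 38. [r1c8∈{4}] r1c8 has the single candidate 4. So r1c8=4.
Step 39. [r9c7∈{3}] nothing but 3 survives at r9c7. So r9c7=3.
Step 40. [r9c4∈{9}] r9c4 has the single candidate 9, so r9c4=9.
Step 41. [r4c3∈{6}] only 6 remains possible at r4c3 ⇒ r4c3=6.
Step 42. [r6c1∈{2}] r6c1's peers cover all but 2 ⇒ r6c1=2.
Step 43. [r5c8∈{7}] nothing but 7 survives at r5c8. So r5c8=7.
Step 44. [r3c6∈{1}] r3c6's peers cover all but 1. So r3c6=1.
Step 45. [r8c2∈{7}] only 7 remains possible at r8c2, so r8c2=7.
Step 46. [r6c2∈{3}] only 3 remains possible at r6c2, so r6c2=3.
Step 47. [r1c4∈{8}] r1c4's peers cover all but 8 ⇒ r1c4=8.
Step 48. [r2c9∈{3}] r2c9's peers cover all but 3, so r2c9=3.
Step 49. [r1c5∈{6}] r1c5 has the single candidate 6 ⇒ r1c5=6.
Step 50. [r4c4∈{5}] nothing but 5 survives at r4c4 ⇒ r4c4=5.
Step 51. [r4c8∈{3}] r4c8 has the single candidate 3, so r4c8=3.
Step 52. [r5c7∈{2}] r5c7 has the single candidate 2, so r5c7=2.

Answer: 5 2 7 8 6 3 9 4 1 / 9 1 8 7 5 4 6 2 3 / 3 6 4 2 9 1 5 8 7 / 7 4 6 5 8 2 1 3 9 / 8 5 9 3 1 6 2 7 4 / 2 3 1 4 7 9 8 5 6 / 4 9 3 6 2 5 7 1 8 / 6 7 2 1 3 8 4 9 5 / 1 8 5 9 4 7 3 6 2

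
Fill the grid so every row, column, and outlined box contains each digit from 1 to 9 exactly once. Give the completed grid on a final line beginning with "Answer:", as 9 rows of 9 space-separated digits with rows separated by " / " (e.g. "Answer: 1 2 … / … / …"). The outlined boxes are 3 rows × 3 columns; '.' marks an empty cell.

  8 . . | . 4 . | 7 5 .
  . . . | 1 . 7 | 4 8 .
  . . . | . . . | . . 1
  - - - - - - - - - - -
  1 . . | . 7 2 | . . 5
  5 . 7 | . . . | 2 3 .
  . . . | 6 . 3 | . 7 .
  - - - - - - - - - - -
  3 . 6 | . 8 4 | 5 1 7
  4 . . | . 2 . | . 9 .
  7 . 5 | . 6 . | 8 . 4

Step 1. [r7c4∈{9}] r7c4's peers cover all but 9. So r7c4=9.
Step 2. [r9c2∈{1,2,9}] 9 has one home in row 9: r9c2 ⇒ r9c2=9.
Step 3. [r3c2∈{2,3,4,5,6,7}] 7 has one home in row 3: r3c2. So r3c2=7.
Step 4. [r3c3∈{2,3,4,9}] across row 3, 4 lands solely at r3c3 ⇒ r3c3=4.
Step 5. [r6c5∈{1,5,9}] across row 6, 5 lands solely at r6c5 ⇒ r6c5=5.
Step 6. [r6c2∈{2,4,8}] row 6 places 4 nowhere but r6c2, so r6c2=4.
Step 7. [r9c4∈{3}] r9c4's peers cover all but 3. So r9c4=3.
Step 8. [r1c4∈{2}] r1c4 has the single candidate 2, so r1c4=2.
Step 9. [r2c9∈{2,3,6,9}] across col 9, 2 lands solely at r2c9, so r2c9=2.
Step 10. [r3c8∈{6}] r3c8 is down to just 6 ⇒ r3c8=6.
Step 11. [r6c3∈{2,8,9}] col 3 places 2 nowhere but r6c3 ⇒ r6c3=2.
Step 12. [r6c1∈{9}] only 9 remains possible at r6c1 ⇒ r6c1=9.
Step 13. [r4c7∈{6,9}] r4c7 is the only open cell in row 4 admitting 9 ⇒ r4c7=9.
Step 14. [r4c2∈{3,6,8}] row 4 places 6 nowhere but r4c2, so r4c2=6.
Step 15. [r5c2∈{8}] nothing but 8 survives at r5c2 ⇒ r5c2=8.
Step 16. [r3c6∈{5,8,9}] 8 has one home in col 6: r3c6. So r3c6=8.
Step 17. [r3c5∈{3,9}] row 3 places 9 nowhere but r3c5. So r3c5=9.
Step 18. [r8c2∈{1}] r8c2 is down to just 1, so r8c2=1.
Step 19. [r1c2∈{3}] only 3 remains possible at r1c2. So r1c2=3.
Step 20. [r8c7∈{3,6}] r8c7 is the only open cell in col 7 admitting 6. So r8c7=6.
Step 21. [r9c6∈{1}] nothing but 1 survives at r9c6. So r9c6=1.
Step 22. [r8c4∈{5,7}] in row 8, 7 fits only at r8c4 ⇒ r8c4=7.
Step 23. [r2c3∈{9}] r2c3's peers cover all but 9. So r2c3=9.
Step 24. [r4c4∈{4,8}] 8 has one home in row 4: r4c4 ⇒ r4c4=8.
Step 25. [r6c9∈{8}] only 8 remains possible at r6c9 ⇒ r6c9=8.
Step 26. [r2c2∈{5}] r2c2 is down to just 5. So r2c2=5.
Step 27. [r3c1∈{2}] r3c1 is down to just 2 ⇒ r3c1=2.
Step 28. [r3c4∈{5}] r3c4 is down to just 5 ⇒ r3c4=5.
Step 29. [r8c6∈{5}] only 5 remains possible at r8c6 ⇒ r8c6=5.
Step 30. [r8c3∈{8}] nothing but 8 survives at r8c3. So r8c3=8.
Step 31. [r6c7∈{1}] nothing but 1 survives at r6c7 ⇒ r6c7=1.
Step 32. [r7c2∈{2}] r7c2 has the single candidate 2. So r7c2=2.
Step 33. [r5c4∈{4}] r5c4's peers cover all but 4 ⇒ r5c4=4.
Step 34. [r8c9∈{3}] r8c9 is down to just 3. So r8c9=3.
Step 35. [r2c1∈{6}] only 6 remains possible at r2c1 ⇒ r2c1=6.
Step 36. [r5c5∈{1}] r5c5 has the single candidate 1. So r5c5=1.
Step 37. [r2c5∈{3}] r2c5 is down to just 3 ⇒ r2c5=3.
Step 38. [r5c9∈{6}] nothing but 6 survives at r5c9 ⇒ r5c9=6.
Step 39. [r1c9∈{9}] r1c9 has the single candidate 9 ⇒ r1c9=9.
Step 40. [r1c6∈{6}] r1c6 is down to just 6, so r1c6=6.
Step 41. [r5c6∈{9}] r5c6's peers cover all but 9. So r5c6=9.
Step 42. [r1c3∈{1}] r1c3's peers cover all but 1, so r1c3=1.
Step 43. [r4c8∈{4}] only 4 remains possible at r4c8. So r4c8=4.
Step 44. [r4c3∈{3}] nothing but 3 survives at r4c3 ⇒ r4c3=3.
Step 45. [r9c8∈{2}] r9c8's peers cover all but 2. So r9c8=2.
Step 46. [r3c7∈{3}] only 3 remains possible at r3c7. So r3c7=3.

Answer: 8 3 1 2 4 6 7 5 9 / 6 5 9 1 3 7 4 8 2 / 2 7 4 5 9 8 3 6 1 / 1 6 3 8 7 2 9 4 5 / 5 8 7 4 1 9 2 3 6 / 9 4 2 6 5 3 1 7 8 / 3 2 6 9 8 4 5 1 7 / 4 1 8 7 2 5 6 9 3 / 7 9 5 3 6 1 8 2 4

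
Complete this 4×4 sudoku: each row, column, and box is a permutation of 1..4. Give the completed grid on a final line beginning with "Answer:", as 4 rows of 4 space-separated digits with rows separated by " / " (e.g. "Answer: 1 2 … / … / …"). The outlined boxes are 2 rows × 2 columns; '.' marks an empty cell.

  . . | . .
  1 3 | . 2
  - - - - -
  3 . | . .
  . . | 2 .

Step 1. [r4c1∈{4}] r4c1 is down to just 4 ⇒ r4c1=4.
Step 2. [r1c3∈{1,3,4}] col 3 places 3 nowhere but r1c3 ⇒ r1c3=3.
Step 3. [r3c3∈{1,4}] col 3 places 1 nowhere but r3c3. So r3c3=1.
Step 4. [r1c2∈{2,4}] 4 has one home in col 2: r1c2. So r1c2=4.
Step 5. [r1c4∈{1}] r1c4's peers cover all but 1. So r1c4=1.
Step 6. [r1c1∈{2}] r1c1's peers cover all but 2. So r1c1=2.
Step 7. [r4c4∈{3}] r4c4 has the single candidate 3. So r4c4=3.
Step 8. [r3c4∈{4}] nothing but 4 survives at r3c4. So r3c4=4.
Step 9. [r3c2∈{2}] r3c2 is down to just 2 ⇒ r3c2=2.
Step 10. [r4c2∈{1}] nothing but 1 survives at r4c2 ⇒ r4c2=1.
Step 11. [r2c3∈{4}] nothing but 4 survives at r2c3. So r2c3=4.

Answer: 2 4 3 1 / 1 3 4 2 / 3 2 1 4 / 4 1 2 3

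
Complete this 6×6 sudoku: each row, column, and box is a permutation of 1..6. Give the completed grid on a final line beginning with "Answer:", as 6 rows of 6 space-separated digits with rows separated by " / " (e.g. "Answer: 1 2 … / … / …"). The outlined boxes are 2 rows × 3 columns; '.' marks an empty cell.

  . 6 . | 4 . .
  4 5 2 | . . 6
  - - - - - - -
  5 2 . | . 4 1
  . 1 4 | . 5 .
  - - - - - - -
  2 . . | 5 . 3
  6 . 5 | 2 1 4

Step 1. [r4c1∈{3}] r4c1 has the single candidate 3. So r4c1=3.
Step 2. [r1c3∈{1,3}] 3 has one home in col 3: r1c3, so r1c3=3.
Step 3. [r3c4∈{3,6}] row 3 places 3 nowhere but r3c4, so r3c4=3.
Step 4. [r4c6∈{2}] r4c6 has the single candidate 2. So r4c6=2.
Step 5. [r1c1∈{1}] r1c1 is down to just 1 ⇒ r1c1=1.
Step 6. [r1c6∈{5}] r1c6 has the single candidate 5, so r1c6=5.
Step 7. [r5c5∈{6}] only 6 remains possible at r5c5 ⇒ r5c5=6.
Step 8. [r3c3∈{6}] r3c3 has the single candidate 6 ⇒ r3c3=6.
Step 9. [r5c3∈{1}] r5c3's peers cover all but 1 ⇒ r5c3=1.
Step 10. [r6c2∈{3}] r6c2 has the single candidate 3 ⇒ r6c2=3.
Step 11. [r4c4∈{6}] only 6 remains possible at r4c4, so r4c4=6.
Step 12. [r1c5∈{2}] r1c5's peers cover all but 2. So r1c5=2.
Step 13. [r5c2∈{4}] only 4 remains possible at r5c2, so r5c2=4.
Step 14. [r2c4∈{1}] r2c4 has the single candidate 1. So r2c4=1.
Step 15. [r2c5∈{3}] only 3 remains possible at r2c5 ⇒ r2c5=3.

Answer: 1 6 3 4 2 5 / 4 5 2 1 3 6 / 5 2 6 3 4 1 / 3 1 4 6 5 2 / 2 4 1 5 6 3 / 6 3 5 2 1 4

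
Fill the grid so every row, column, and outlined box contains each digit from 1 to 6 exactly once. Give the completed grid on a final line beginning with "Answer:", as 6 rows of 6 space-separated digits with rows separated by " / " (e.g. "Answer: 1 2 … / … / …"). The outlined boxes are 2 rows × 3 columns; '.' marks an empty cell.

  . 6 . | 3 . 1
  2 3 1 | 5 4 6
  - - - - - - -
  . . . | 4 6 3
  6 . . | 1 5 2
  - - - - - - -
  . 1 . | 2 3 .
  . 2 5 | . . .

Step 1. [r5c1∈{4}] nothing but 4 survives at r5c1 ⇒ r5c1=4.
Step 2. [r4c3∈{3,4}] 3 has one home in row 4: r4c3. So r4c3=3.
Step 3. [r3c1∈{1,5}] 1 has one home in row 3: r3c1, so r3c1=1.
Step 4. [r1c3∈{4}] r1c3 has the single candidate 4. So r1c3=4.
Step 5. [r3c3∈{2}] only 2 remains possible at r3c3, so r3c3=2.
Step 6. [r1c1∈{5}] r1c1 has the single candidate 5, so r1c1=5.
Step 7. [r5c6∈{5}] r5c6 has the single candidate 5. So r5c6=5.
Step 8. [r3c2∈{5}] r3c2 has the single candidate 5, so r3c2=5.
Step 9. [r1c5∈{2}] r1c5's peers cover all but 2, so r1c5=2.
Step 10. [r6c6∈{4}] r6c6's peers cover all but 4 ⇒ r6c6=4.
Step 11. [r5c3∈{6}] r5c3 has the single candidate 6. So r5c3=6.
Step 12. [r4c2∈{4}] r4c2's peers cover all but 4 ⇒ r4c2=4.
Step 13. [r6c4∈{6}] r6c4's peers cover all but 6, so r6c4=6.
Step 14. [r6c5∈{1}] nothing but 1 survives at r6c5. So r6c5=1.
Step 15. [r6c1∈{3}] only 3 remains possible at r6c1, so r6c1=3.

Answer: 5 6 4 3 2 1 / 2 3 1 5 4 6 / 1 5 2 4 6 3 / 6 4 3 1 5 2 / 4 1 6 2 3 5 / 3 2 5 6 1 4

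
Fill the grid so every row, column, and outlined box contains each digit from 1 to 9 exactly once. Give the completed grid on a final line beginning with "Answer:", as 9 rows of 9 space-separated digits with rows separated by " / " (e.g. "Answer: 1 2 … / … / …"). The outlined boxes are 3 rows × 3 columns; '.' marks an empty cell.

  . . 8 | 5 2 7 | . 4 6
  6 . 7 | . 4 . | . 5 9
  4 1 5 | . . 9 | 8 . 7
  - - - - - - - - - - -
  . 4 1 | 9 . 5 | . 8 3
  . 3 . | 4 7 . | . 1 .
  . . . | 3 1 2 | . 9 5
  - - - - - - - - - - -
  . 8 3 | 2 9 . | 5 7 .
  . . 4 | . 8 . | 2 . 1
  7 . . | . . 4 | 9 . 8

Step 1. [r7c6∈{1,6}] 6 has one home in row 7: r7c6 ⇒ r7c6=6.
Step 2. [r2c6∈{1,3,8}] in col 6, 1 fits only at r2c6. So r2c6=1.
Step 3. [r6c3∈{6}] r6c3's peers cover all but 6 ⇒ r6c3=6.
Step 4. [r5c1∈{2,5,8,9}] across row 5, 5 lands solely at r5c1, so r5c1=5.
Step 5. [r8c2∈{5,6,9}] 5 has one home in row 8: r8c2, so r8c2=5.
Step 6. [r3c5∈{3,6}] 3 has one home in box 2: r3c5, so r3c5=3.
Step 7. [r1c1∈{3,9}] r1c1 is the only open cell in col 1 admitting 3, so r1c1=3.
Step 8. [r9c2∈{2,6}] col 2 places 6 nowhere but r9c2, so r9c2=6.
Step 9. [r4c7∈{6,7}] r4c7 is the only open cell in row 4 admitting 7. So r4c7=7.
Step 10. [r8c6∈{3}] r8c6's peers cover all but 3, so r8c6=3.
Step 11. [r9c3∈{2}] nothing but 2 survives at r9c3. So r9c3=2.
Step 12. [r2c7∈{3}] r2c7 has the single candidate 3 ⇒ r2c7=3.
Step 13. [r6c1∈{8}] r6c1 has the single candidate 8. So r6c1=8.
Step 14. [r4c5∈{6}] r4c5 has the single candidate 6 ⇒ r4c5=6.
Step 15. [r3c8∈{2}] r3c8 has the single candidate 2 ⇒ r3c8=2.
Step 16. [r4c1∈{2}] r4c1's peers cover all but 2. So r4c1=2.
Step 17. [r6c7∈{4}] r6c7's peers cover all but 4, so r6c7=4.
Step 18. [r7c9∈{4}] nothing but 4 survives at r7c9, so r7c9=4.
Step 19. [r5c3∈{9}] only 9 remains possible at r5c3 ⇒ r5c3=9.
Step 20. [r9c5∈{5}] only 5 remains possible at r9c5 ⇒ r9c5=5.
Step 21. [r8c1∈{9}] r8c1 is down to just 9. So r8c1=9.
Step 22. [r2c4∈{8}] r2c4 has the single candidate 8, so r2c4=8.
Step 23. [r6c2∈{7}] r6c2 is down to just 7. So r6c2=7.
Step 24. [r1c7∈{1}] r1c7's peers cover all but 1. So r1c7=1.
Step 25. [r8c8∈{6}] r8c8 is down to just 6, so r8c8=6.
Step 26. [r5c6∈{8}] r5c6 is down to just 8. So r5c6=8.
Step 27. [r1c2∈{9}] nothing but 9 survives at r1c2. So r1c2=9.
Step 28. [r9c8∈{3}] nothing but 3 survives at r9c8, so r9c8=3.
Step 29. [r8c4∈{7}] r8c4 has the single candidate 7 ⇒ r8c4=7.
Step 30. [r5c7∈{6}] r5c7's peers cover all but 6, so r5c7=6.
Step 31. [r9c4∈{1}] nothing but 1 survives at r9c4 ⇒ r9c4=1.
Step 32. [r3c4∈{6}] r3c4 is down to just 6 ⇒ r3c4=6.
Step 33. [r5c9∈{2}] r5c9 has the single candidate 2, so r5c9=2.
Step 34. [r2c2∈{2}] r2c2 is down to just 2. So r2c2=2.
Step 35. [r7c1∈{1}] r7c1 has the single candidate 1 ⇒ r7c1=1.

Answer: 3 9 8 5 2 7 1 4 6 / 6 2 7 8 4 1 3 5 9 / 4 1 5 6 3 9 8 2 7 / 2 4 1 9 6 5 7 8 3 / 5 3 9 4 7 8 6 1 2 / 8 7 6 3 1 2 4 9 5 / 1 8 3 2 9 6 5 7 4 / 9 5 4 7 8 3 2 6 1 / 7 6 2 1 5 4 9 3 8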